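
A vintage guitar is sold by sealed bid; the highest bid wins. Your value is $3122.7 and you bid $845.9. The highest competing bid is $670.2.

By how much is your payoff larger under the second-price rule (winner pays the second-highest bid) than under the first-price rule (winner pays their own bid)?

$175.7

You have the highest bid, so you win under either rule.
Second-price: pay $670.2 → payoff $2452.5.
First-price: pay your own bid $845.9 → payoff $2276.8.
Difference = $2452.5 − ($2276.8) = $175.7.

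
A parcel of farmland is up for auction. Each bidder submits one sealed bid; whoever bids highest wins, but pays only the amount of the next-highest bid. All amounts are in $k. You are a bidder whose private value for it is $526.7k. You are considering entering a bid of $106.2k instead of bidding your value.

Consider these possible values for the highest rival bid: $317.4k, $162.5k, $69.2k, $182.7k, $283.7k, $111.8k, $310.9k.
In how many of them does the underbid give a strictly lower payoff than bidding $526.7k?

6

The deviation hurts exactly when the highest competing bid lies strictly between $106.2k and $526.7k — underbidding then forfeits a profitable win.
$317.4k: inside the interval → strictly worse (loss $209.3k).
$162.5k: inside the interval → strictly worse (loss $364.2k).
$69.2k: below both → same outcome either way.
$182.7k: inside the interval → strictly worse (loss $344k).
$283.7k: inside the interval → strictly worse (loss $243k).
$111.8k: inside the interval → strictly worse (loss $414.9k).
$310.9k: inside the interval → strictly worse (loss $215.8k).
Count: 6.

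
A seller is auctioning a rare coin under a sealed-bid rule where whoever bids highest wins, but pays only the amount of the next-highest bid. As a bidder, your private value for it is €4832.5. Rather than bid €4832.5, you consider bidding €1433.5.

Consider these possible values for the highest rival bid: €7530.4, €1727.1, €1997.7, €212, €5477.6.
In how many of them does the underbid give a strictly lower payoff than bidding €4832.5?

The deviation hurts exactly when the highest competing bid lies strictly between €1433.5 and €4832.5 — underbidding then forfeits a profitable win.
€7530.4: above both → same outcome either way.
€1727.1: inside the interval → strictly worse (loss €3105.4).
€1997.7: inside the interval → strictly worse (loss €2834.8).
€212: below both → same outcome either way.
€5477.6: above both → same outcome either way.
Count: 2.

2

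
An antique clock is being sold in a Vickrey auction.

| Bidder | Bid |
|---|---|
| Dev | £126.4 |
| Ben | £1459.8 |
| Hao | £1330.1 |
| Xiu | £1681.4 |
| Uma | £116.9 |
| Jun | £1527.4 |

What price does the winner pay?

Highest bid: Xiu at £1681.4, so Xiu wins.
Second-highest bid: Jun at £1527.4 — that is the price the winner pays.

£1527.4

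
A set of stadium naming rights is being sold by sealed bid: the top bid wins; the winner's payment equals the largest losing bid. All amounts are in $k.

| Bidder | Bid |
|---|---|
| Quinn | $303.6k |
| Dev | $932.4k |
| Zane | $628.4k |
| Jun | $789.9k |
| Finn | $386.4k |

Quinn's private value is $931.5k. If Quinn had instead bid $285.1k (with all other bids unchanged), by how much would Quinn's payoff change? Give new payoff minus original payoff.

$0k

The highest bid among the other bidders is $932.4k; Quinn's bid doesn't change that.
Original bid $303.6k: Quinn is not highest (top rival bid is $932.4k); payoff $0k.
Alternative bid $285.1k: Quinn is not highest (top rival bid is $932.4k); payoff $0k.
Change in payoff = $0k − ($0k) = $0k.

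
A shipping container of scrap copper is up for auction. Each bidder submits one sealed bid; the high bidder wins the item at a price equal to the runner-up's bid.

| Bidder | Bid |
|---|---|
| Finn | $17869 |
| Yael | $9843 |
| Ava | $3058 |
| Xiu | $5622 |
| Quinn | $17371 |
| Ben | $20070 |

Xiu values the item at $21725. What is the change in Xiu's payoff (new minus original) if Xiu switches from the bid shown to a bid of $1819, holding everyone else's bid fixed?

The highest bid among the other bidders is $20070; Xiu's bid doesn't change that.
Original bid $5622: Xiu is not highest (top rival bid is $20070); payoff $0.
Alternative bid $1819: Xiu is not highest (top rival bid is $20070); payoff $0.
Change in payoff = $0 − ($0) = $0.

$0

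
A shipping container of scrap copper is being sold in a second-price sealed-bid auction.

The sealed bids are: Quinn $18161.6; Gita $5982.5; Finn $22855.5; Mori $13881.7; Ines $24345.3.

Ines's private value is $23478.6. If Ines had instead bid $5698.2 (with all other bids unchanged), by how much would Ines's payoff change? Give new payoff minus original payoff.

The highest bid among the other bidders is $22855.5; Ines's bid doesn't change that.
Original bid $24345.3: Ines is highest, pays the top rival bid $22855.5; payoff $23478.6 − $22855.5 = $623.1.
Alternative bid $5698.2: Ines is not highest (top rival bid is $22855.5); payoff $0.
Change in payoff = $0 − ($623.1) = −$623.1.

−$623.1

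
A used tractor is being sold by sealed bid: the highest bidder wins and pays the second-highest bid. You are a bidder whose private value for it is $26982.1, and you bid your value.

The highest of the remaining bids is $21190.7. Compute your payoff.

Your bid $26982.1 exceeds the highest competing bid $21190.7, so you win.
In a second-price auction the winner pays the second-highest bid, $21190.7.
Payoff = value − price = $26982.1 − $21190.7 = $5791.4.

$5791.4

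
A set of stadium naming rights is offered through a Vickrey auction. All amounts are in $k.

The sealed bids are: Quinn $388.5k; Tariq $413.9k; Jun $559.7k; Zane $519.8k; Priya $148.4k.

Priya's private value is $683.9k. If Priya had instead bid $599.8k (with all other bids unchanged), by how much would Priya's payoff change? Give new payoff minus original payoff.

The highest bid among the other bidders is $559.7k; Priya's bid doesn't change that.
Original bid $148.4k: Priya is not highest (top rival bid is $559.7k); payoff $0k.
Alternative bid $599.8k: Priya is highest, pays the top rival bid $559.7k; payoff $683.9k − $559.7k = $124.2k.
Change in payoff = $124.2k − ($0k) = $124.2k.

$124.2k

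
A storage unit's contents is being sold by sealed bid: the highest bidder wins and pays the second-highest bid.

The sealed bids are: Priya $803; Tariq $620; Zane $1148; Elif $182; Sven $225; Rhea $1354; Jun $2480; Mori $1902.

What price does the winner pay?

$1902

Highest bid: Jun at $2480, so Jun wins.
Second-highest bid: Mori at $1902 — that is the price the winner pays.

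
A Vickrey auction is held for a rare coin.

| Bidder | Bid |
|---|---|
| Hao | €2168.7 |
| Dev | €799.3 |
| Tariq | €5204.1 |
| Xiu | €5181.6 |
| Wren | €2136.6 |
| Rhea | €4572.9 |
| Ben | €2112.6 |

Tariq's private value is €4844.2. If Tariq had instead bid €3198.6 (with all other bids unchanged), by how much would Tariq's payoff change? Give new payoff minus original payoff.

The highest bid among the other bidders is €5181.6; Tariq's bid doesn't change that.
Original bid €5204.1: Tariq is highest, pays the top rival bid €5181.6; payoff €4844.2 − €5181.6 = −€337.4.
Alternative bid €3198.6: Tariq is not highest (top rival bid is €5181.6); payoff €0.
Change in payoff = €0 − (−€337.4) = €337.4.

€337.4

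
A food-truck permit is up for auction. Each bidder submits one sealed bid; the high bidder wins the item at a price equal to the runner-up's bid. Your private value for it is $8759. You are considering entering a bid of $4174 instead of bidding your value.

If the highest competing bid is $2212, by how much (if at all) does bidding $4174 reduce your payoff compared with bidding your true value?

$0

Bidding your value $8759: you win (since $8759 > $2212) and pay $2212. Payoff $6547.
Bidding $4174: you win and pay $2212. Payoff $8759 − $2212 = $6547.
Difference = $6547 − $6547 = $0; both bids lead to the same outcome because the competing bid is below both your value and your alternative bid.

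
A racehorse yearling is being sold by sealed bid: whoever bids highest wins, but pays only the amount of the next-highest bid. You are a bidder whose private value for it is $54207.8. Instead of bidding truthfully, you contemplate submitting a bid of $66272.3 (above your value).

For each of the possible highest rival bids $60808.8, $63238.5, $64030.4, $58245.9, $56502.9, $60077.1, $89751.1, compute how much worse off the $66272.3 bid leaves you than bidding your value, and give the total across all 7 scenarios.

The deviation costs you only when the competing bid falls strictly between $54207.8 and $66272.3; elsewhere both bids give the same outcome.
$60808.8: truthful payoff $0, deviation payoff −$6601 → loss $6601.
$63238.5: truthful payoff $0, deviation payoff −$9030.7 → loss $9030.7.
$64030.4: truthful payoff $0, deviation payoff −$9822.6 → loss $9822.6.
$58245.9: truthful payoff $0, deviation payoff −$4038.1 → loss $4038.1.
$56502.9: truthful payoff $0, deviation payoff −$2295.1 → loss $2295.1.
$60077.1: truthful payoff $0, deviation payoff −$5869.3 → loss $5869.3.
$89751.1: outcomes coincide → loss $0.
Total loss = $6601 + $9030.7 + $9822.6 + $4038.1 + $2295.1 + $5869.3 = $37656.8.
Because the price is fixed by the runner-up's bid, deviating from your value can only change a good outcome into a bad one — never the reverse.

$37656.8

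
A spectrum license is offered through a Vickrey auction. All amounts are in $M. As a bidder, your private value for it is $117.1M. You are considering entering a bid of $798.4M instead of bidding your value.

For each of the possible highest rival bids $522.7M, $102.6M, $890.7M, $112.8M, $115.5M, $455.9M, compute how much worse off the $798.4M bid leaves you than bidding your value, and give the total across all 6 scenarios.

The deviation costs you only when the competing bid falls strictly between $117.1M and $798.4M; elsewhere both bids give the same outcome.
$522.7M: truthful payoff $0M, deviation payoff −$405.6M → loss $405.6M.
$102.6M: outcomes coincide → loss $0M.
$890.7M: outcomes coincide → loss $0M.
$112.8M: outcomes coincide → loss $0M.
$115.5M: outcomes coincide → loss $0M.
$455.9M: truthful payoff $0M, deviation payoff −$338.8M → loss $338.8M.
Total loss = $405.6M + $338.8M = $744.4M.

$744.4M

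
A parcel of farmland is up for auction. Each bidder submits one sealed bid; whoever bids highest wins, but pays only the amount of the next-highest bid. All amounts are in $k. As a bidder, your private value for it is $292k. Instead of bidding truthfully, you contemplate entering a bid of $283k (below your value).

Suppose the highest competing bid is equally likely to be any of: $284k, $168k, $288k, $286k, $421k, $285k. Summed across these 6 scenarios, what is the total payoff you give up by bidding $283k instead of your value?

The deviation costs you only when the competing bid falls strictly between $283k and $292k; elsewhere both bids give the same outcome.
$284k: truthful payoff $8k, deviation payoff $0k → loss $8k.
$168k: outcomes coincide → loss $0k.
$288k: truthful payoff $4k, deviation payoff $0k → loss $4k.
$286k: truthful payoff $6k, deviation payoff $0k → loss $6k.
$421k: outcomes coincide → loss $0k.
$285k: truthful payoff $7k, deviation payoff $0k → loss $7k.
Total loss = $8k + $4k + $6k + $7k = $25k.
In a second-price auction your bid sets only whether you win, not what you pay, so bidding your true value is weakly dominant.

$25k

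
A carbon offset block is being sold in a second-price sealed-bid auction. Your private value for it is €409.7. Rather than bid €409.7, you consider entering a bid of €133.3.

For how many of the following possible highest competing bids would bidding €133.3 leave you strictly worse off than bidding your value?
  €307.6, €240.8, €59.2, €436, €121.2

2

The deviation hurts exactly when the highest competing bid lies strictly between €133.3 and €409.7 — underbidding then forfeits a profitable win.
€307.6: inside the interval → strictly worse (loss €102.1).
€240.8: inside the interval → strictly worse (loss €168.9).
€59.2: below both → same outcome either way.
€436: above both → same outcome either way.
€121.2: below both → same outcome either way.
Count: 2.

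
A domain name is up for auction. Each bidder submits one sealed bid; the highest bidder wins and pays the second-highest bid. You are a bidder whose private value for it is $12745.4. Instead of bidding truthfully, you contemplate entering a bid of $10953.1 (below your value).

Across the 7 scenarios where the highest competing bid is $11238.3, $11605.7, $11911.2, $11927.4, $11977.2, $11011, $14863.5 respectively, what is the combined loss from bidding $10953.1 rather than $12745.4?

$6801.6

The deviation costs you only when the competing bid falls strictly between $10953.1 and $12745.4; elsewhere both bids give the same outcome.
$11238.3: truthful payoff $1507.1, deviation payoff $0 → loss $1507.1.
$11605.7: truthful payoff $1139.7, deviation payoff $0 → loss $1139.7.
$11911.2: truthful payoff $834.2, deviation payoff $0 → loss $834.2.
$11927.4: truthful payoff $818, deviation payoff $0 → loss $818.
$11977.2: truthful payoff $768.2, deviation payoff $0 → loss $768.2.
$11011: truthful payoff $1734.4, deviation payoff $0 → loss $1734.4.
$14863.5: outcomes coincide → loss $0.
Total loss = $1507.1 + $1139.7 + $834.2 + $818 + $768.2 + $1734.4 = $6801.6.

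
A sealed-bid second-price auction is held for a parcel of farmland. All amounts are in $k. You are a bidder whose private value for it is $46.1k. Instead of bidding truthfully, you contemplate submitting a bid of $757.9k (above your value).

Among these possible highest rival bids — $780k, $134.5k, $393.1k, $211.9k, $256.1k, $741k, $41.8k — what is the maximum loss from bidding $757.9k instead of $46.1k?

$780k: same outcome either way → loss $0k.
$134.5k: truthful gives $0k, deviation gives −$88.4k → loss $88.4k.
$393.1k: truthful gives $0k, deviation gives −$347k → loss $347k.
$211.9k: truthful gives $0k, deviation gives −$165.8k → loss $165.8k.
$256.1k: truthful gives $0k, deviation gives −$210k → loss $210k.
$741k: truthful gives $0k, deviation gives −$694.9k → loss $694.9k.
$41.8k: same outcome either way → loss $0k.
Maximum loss: $694.9k.

$694.9k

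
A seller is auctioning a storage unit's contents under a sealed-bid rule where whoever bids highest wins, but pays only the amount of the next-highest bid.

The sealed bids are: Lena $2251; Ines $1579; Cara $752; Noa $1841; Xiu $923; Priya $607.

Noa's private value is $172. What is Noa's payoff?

$0

Highest bid: Lena at $2251, so Lena wins.
Second-highest bid: Noa at $1841 — that is the price the winner pays.
Noa did not win, so Noa pays nothing and receives nothing: payoff $0.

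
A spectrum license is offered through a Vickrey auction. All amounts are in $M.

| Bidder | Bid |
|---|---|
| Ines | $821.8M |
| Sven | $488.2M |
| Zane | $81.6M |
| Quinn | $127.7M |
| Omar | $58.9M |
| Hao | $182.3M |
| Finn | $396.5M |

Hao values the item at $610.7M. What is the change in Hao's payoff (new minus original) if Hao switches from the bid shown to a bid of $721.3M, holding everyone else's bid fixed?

$0M

The highest bid among the other bidders is $821.8M; Hao's bid doesn't change that.
Original bid $182.3M: Hao is not highest (top rival bid is $821.8M); payoff $0M.
Alternative bid $721.3M: Hao is not highest (top rival bid is $821.8M); payoff $0M.
Change in payoff = $0M − ($0M) = $0M.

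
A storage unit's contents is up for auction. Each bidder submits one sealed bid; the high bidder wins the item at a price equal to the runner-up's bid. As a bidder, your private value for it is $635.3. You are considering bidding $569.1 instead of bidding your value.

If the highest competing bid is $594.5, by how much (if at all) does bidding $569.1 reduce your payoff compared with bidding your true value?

Bidding your value $635.3: you win (since $635.3 > $594.5) and pay $594.5. Payoff $40.8.
Bidding $569.1: you lose. Payoff $0.
The competing bid $594.5 lies between your shaded bid and your value, so underbidding forfeits an item you could have won at a profitable price.
Loss from deviating = $40.8 − ($0) = $40.8.

$40.8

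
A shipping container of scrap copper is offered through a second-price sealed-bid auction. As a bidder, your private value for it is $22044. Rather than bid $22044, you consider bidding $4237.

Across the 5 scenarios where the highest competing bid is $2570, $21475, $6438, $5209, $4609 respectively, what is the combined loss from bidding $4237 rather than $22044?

$50445

The deviation costs you only when the competing bid falls strictly between $4237 and $22044; elsewhere both bids give the same outcome.
$2570: outcomes coincide → loss $0.
$21475: truthful payoff $569, deviation payoff $0 → loss $569.
$6438: truthful payoff $15606, deviation payoff $0 → loss $15606.
$5209: truthful payoff $16835, deviation payoff $0 → loss $16835.
$4609: truthful payoff $17435, deviation payoff $0 → loss $17435.
Total loss = $569 + $15606 + $16835 + $17435 = $50445.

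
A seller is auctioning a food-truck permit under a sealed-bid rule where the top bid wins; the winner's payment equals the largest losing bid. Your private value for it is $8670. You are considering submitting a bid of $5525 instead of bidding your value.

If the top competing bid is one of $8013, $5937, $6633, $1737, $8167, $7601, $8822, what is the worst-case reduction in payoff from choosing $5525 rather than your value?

$8013: truthful gives $657, deviation gives $0 → loss $657.
$5937: truthful gives $2733, deviation gives $0 → loss $2733.
$6633: truthful gives $2037, deviation gives $0 → loss $2037.
$1737: same outcome either way → loss $0.
$8167: truthful gives $503, deviation gives $0 → loss $503.
$7601: truthful gives $1069, deviation gives $0 → loss $1069.
$8822: same outcome either way → loss $0.
Maximum loss: $2733.

$2733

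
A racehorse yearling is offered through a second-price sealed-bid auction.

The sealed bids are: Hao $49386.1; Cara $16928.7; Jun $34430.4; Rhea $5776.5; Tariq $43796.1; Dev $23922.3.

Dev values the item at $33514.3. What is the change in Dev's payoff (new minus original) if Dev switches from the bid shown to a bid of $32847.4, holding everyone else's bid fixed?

The highest bid among the other bidders is $49386.1; Dev's bid doesn't change that.
Original bid $23922.3: Dev is not highest (top rival bid is $49386.1); payoff $0.
Alternative bid $32847.4: Dev is not highest (top rival bid is $49386.1); payoff $0.
Change in payoff = $0 − ($0) = $0.

$0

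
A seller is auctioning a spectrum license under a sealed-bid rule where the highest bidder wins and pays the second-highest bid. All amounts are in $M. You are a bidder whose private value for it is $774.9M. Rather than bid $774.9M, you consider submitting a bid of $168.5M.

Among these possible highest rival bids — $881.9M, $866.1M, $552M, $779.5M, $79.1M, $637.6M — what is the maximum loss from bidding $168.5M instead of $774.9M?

$222.9M

$881.9M: same outcome either way → loss $0M.
$866.1M: same outcome either way → loss $0M.
$552M: truthful gives $222.9M, deviation gives $0M → loss $222.9M.
$779.5M: same outcome either way → loss $0M.
$79.1M: same outcome either way → loss $0M.
$637.6M: truthful gives $137.3M, deviation gives $0M → loss $137.3M.
Maximum loss: $222.9M.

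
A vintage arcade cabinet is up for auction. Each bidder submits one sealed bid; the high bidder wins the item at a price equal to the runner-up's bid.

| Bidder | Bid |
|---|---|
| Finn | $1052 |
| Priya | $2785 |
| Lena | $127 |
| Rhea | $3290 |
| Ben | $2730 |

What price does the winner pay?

$2785

Highest bid: Rhea at $3290, so Rhea wins.
Second-highest bid: Priya at $2785 — that is the price the winner pays.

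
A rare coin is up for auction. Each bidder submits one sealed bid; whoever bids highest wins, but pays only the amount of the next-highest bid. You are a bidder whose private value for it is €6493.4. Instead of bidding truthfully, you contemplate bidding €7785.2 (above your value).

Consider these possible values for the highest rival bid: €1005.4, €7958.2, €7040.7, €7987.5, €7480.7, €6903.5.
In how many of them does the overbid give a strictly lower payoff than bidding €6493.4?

3

The deviation hurts exactly when the highest competing bid lies strictly between €6493.4 and €7785.2 — overbidding then wins at a price above your value.
€1005.4: below both → same outcome either way.
€7958.2: above both → same outcome either way.
€7040.7: inside the interval → strictly worse (loss €547.3).
€7987.5: above both → same outcome either way.
€7480.7: inside the interval → strictly worse (loss €987.3).
€6903.5: inside the interval → strictly worse (loss €410.1).
Count: 3.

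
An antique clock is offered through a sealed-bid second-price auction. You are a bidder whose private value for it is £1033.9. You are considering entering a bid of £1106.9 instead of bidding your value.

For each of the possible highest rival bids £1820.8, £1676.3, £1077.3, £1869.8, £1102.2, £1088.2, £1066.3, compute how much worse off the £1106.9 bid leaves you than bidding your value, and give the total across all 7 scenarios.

The deviation costs you only when the competing bid falls strictly between £1033.9 and £1106.9; elsewhere both bids give the same outcome.
£1820.8: outcomes coincide → loss £0.
£1676.3: outcomes coincide → loss £0.
£1077.3: truthful payoff £0, deviation payoff −£43.4 → loss £43.4.
£1869.8: outcomes coincide → loss £0.
£1102.2: truthful payoff £0, deviation payoff −£68.3 → loss £68.3.
£1088.2: truthful payoff £0, deviation payoff −£54.3 → loss £54.3.
£1066.3: truthful payoff £0, deviation payoff −£32.4 → loss £32.4.
Total loss = £43.4 + £68.3 + £54.3 + £32.4 = £198.4.

£198.4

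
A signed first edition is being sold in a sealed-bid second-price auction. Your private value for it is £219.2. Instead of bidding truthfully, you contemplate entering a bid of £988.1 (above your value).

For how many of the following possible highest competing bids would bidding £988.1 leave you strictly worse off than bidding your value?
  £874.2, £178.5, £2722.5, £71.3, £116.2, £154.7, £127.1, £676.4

2

The deviation hurts exactly when the highest competing bid lies strictly between £219.2 and £988.1 — overbidding then wins at a price above your value.
£874.2: inside the interval → strictly worse (loss £655).
£178.5: below both → same outcome either way.
£2722.5: above both → same outcome either way.
£71.3: below both → same outcome either way.
£116.2: below both → same outcome either way.
£154.7: below both → same outcome either way.
£127.1: below both → same outcome either way.
£676.4: inside the interval → strictly worse (loss £457.2).
Count: 2.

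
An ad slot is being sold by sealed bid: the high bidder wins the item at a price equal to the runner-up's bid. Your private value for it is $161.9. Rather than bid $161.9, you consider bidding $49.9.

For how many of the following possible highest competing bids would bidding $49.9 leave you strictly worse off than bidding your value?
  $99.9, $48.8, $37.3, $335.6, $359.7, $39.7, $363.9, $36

The deviation hurts exactly when the highest competing bid lies strictly between $49.9 and $161.9 — underbidding then forfeits a profitable win.
$99.9: inside the interval → strictly worse (loss $62).
$48.8: below both → same outcome either way.
$37.3: below both → same outcome either way.
$335.6: above both → same outcome either way.
$359.7: above both → same outcome either way.
$39.7: below both → same outcome either way.
$363.9: above both → same outcome either way.
$36: below both → same outcome either way.
Count: 1.

1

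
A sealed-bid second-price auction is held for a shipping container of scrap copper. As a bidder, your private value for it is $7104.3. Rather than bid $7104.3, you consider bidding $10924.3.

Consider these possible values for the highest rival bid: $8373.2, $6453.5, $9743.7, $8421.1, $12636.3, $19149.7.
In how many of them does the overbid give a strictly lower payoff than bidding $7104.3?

The deviation hurts exactly when the highest competing bid lies strictly between $7104.3 and $10924.3 — overbidding then wins at a price above your value.
$8373.2: inside the interval → strictly worse (loss $1268.9).
$6453.5: below both → same outcome either way.
$9743.7: inside the interval → strictly worse (loss $2639.4).
$8421.1: inside the interval → strictly worse (loss $1316.8).
$12636.3: above both → same outcome either way.
$19149.7: above both → same outcome either way.
Count: 3.

3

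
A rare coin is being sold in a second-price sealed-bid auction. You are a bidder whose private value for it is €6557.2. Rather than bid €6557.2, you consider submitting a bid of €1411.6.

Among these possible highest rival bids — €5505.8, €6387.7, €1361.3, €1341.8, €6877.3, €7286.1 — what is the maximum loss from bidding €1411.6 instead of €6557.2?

€1051.4

€5505.8: truthful gives €1051.4, deviation gives €0 → loss €1051.4.
€6387.7: truthful gives €169.5, deviation gives €0 → loss €169.5.
€1361.3: same outcome either way → loss €0.
€1341.8: same outcome either way → loss €0.
€6877.3: same outcome either way → loss €0.
€7286.1: same outcome either way → loss €0.
Maximum loss: €1051.4.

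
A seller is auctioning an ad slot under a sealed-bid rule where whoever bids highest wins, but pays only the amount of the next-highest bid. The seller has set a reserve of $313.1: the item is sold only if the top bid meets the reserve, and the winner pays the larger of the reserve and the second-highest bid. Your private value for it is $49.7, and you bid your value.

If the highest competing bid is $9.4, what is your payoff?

$0

Your bid $49.7 is the highest bid but falls below the reserve $313.1, so the item goes unsold. Payoff $0.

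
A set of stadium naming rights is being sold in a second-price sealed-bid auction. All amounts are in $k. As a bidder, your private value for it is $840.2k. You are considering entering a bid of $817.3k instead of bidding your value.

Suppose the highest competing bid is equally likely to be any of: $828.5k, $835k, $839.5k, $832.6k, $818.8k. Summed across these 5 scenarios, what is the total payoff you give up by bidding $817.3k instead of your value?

The deviation costs you only when the competing bid falls strictly between $817.3k and $840.2k; elsewhere both bids give the same outcome.
$828.5k: truthful payoff $11.7k, deviation payoff $0k → loss $11.7k.
$835k: truthful payoff $5.2k, deviation payoff $0k → loss $5.2k.
$839.5k: truthful payoff $0.7k, deviation payoff $0k → loss $0.7k.
$832.6k: truthful payoff $7.6k, deviation payoff $0k → loss $7.6k.
$818.8k: truthful payoff $21.4k, deviation payoff $0k → loss $21.4k.
Total loss = $11.7k + $5.2k + $0.7k + $7.6k + $21.4k = $46.6k.

$46.6k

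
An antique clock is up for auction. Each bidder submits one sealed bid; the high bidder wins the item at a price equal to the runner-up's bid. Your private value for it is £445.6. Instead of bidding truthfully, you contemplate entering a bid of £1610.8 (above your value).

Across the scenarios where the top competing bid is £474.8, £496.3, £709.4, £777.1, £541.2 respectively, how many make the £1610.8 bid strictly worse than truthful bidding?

5

The deviation hurts exactly when the highest competing bid lies strictly between £445.6 and £1610.8 — overbidding then wins at a price above your value.
£474.8: inside the interval → strictly worse (loss £29.2).
£496.3: inside the interval → strictly worse (loss £50.7).
£709.4: inside the interval → strictly worse (loss £263.8).
£777.1: inside the interval → strictly worse (loss £331.5).
£541.2: inside the interval → strictly worse (loss £95.6).
Count: 5.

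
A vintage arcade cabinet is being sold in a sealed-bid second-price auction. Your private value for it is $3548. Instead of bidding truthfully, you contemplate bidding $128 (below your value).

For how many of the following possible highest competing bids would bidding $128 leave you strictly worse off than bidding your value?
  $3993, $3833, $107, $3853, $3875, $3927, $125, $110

The deviation hurts exactly when the highest competing bid lies strictly between $128 and $3548 — underbidding then forfeits a profitable win.
$3993: above both → same outcome either way.
$3833: above both → same outcome either way.
$107: below both → same outcome either way.
$3853: above both → same outcome either way.
$3875: above both → same outcome either way.
$3927: above both → same outcome either way.
$125: below both → same outcome either way.
$110: below both → same outcome either way.
Count: 0.

0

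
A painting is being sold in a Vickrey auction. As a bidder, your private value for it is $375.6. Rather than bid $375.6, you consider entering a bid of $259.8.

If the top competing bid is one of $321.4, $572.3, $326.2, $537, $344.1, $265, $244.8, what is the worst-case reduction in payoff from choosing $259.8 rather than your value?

$321.4: truthful gives $54.2, deviation gives $0 → loss $54.2.
$572.3: same outcome either way → loss $0.
$326.2: truthful gives $49.4, deviation gives $0 → loss $49.4.
$537: same outcome either way → loss $0.
$344.1: truthful gives $31.5, deviation gives $0 → loss $31.5.
$265: truthful gives $110.6, deviation gives $0 → loss $110.6.
$244.8: same outcome either way → loss $0.
Maximum loss: $110.6.

$110.6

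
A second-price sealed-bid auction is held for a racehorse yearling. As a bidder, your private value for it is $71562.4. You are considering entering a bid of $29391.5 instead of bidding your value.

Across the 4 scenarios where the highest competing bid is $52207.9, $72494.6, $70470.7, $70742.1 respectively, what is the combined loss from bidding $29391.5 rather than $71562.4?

The deviation costs you only when the competing bid falls strictly between $29391.5 and $71562.4; elsewhere both bids give the same outcome.
$52207.9: truthful payoff $19354.5, deviation payoff $0 → loss $19354.5.
$72494.6: outcomes coincide → loss $0.
$70470.7: truthful payoff $1091.7, deviation payoff $0 → loss $1091.7.
$70742.1: truthful payoff $820.3, deviation payoff $0 → loss $820.3.
Total loss = $19354.5 + $1091.7 + $820.3 = $21266.5.
Truthful bidding weakly dominates here: raising your bid can only win items priced above your value, and lowering it can only forfeit items priced below.

$21266.5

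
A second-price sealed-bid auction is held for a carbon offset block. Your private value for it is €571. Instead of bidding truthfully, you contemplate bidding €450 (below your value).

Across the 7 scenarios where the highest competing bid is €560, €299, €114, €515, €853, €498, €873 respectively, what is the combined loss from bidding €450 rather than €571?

€140

The deviation costs you only when the competing bid falls strictly between €450 and €571; elsewhere both bids give the same outcome.
€560: truthful payoff €11, deviation payoff €0 → loss €11.
€299: outcomes coincide → loss €0.
€114: outcomes coincide → loss €0.
€515: truthful payoff €56, deviation payoff €0 → loss €56.
€853: outcomes coincide → loss €0.
€498: truthful payoff €73, deviation payoff €0 → loss €73.
€873: outcomes coincide → loss €0.
Total loss = €11 + €56 + €73 = €140.
In a second-price auction your bid sets only whether you win, not what you pay, so bidding your true value is weakly dominant.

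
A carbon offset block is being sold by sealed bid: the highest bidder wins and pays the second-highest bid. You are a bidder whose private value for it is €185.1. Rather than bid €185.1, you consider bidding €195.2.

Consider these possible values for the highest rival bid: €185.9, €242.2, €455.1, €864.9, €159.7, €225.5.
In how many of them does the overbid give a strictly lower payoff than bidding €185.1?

The deviation hurts exactly when the highest competing bid lies strictly between €185.1 and €195.2 — overbidding then wins at a price above your value.
€185.9: inside the interval → strictly worse (loss €0.8).
€242.2: above both → same outcome either way.
€455.1: above both → same outcome either way.
€864.9: above both → same outcome either way.
€159.7: below both → same outcome either way.
€225.5: above both → same outcome either way.
Count: 1.

1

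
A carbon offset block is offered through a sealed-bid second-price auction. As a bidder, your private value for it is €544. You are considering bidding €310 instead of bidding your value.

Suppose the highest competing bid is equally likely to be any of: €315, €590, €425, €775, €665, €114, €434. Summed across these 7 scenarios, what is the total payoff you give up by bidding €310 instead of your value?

€458

The deviation costs you only when the competing bid falls strictly between €310 and €544; elsewhere both bids give the same outcome.
€315: truthful payoff €229, deviation payoff €0 → loss €229.
€590: outcomes coincide → loss €0.
€425: truthful payoff €119, deviation payoff €0 → loss €119.
€775: outcomes coincide → loss €0.
€665: outcomes coincide → loss €0.
€114: outcomes coincide → loss €0.
€434: truthful payoff €110, deviation payoff €0 → loss €110.
Total loss = €229 + €119 + €110 = €458.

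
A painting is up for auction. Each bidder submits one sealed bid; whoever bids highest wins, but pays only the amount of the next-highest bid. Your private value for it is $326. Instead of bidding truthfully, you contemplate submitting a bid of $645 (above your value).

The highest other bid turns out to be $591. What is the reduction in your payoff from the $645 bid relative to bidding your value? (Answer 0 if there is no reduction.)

$265

Bidding your value $326: you lose (since $326 < $591). Payoff $0.
Bidding $645: you win and pay $591. Payoff $326 − $591 = −$265.
The competing bid $591 lies between your value and your inflated bid, so overbidding wins an item priced above your value.
Loss from deviating = $0 − (−$265) = $265.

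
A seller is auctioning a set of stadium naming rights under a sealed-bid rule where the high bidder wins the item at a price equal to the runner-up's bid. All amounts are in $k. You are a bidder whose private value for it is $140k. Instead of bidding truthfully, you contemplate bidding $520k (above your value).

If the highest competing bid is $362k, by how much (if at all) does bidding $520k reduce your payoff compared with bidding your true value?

Bidding your value $140k: you lose (since $140k < $362k). Payoff $0k.
Bidding $520k: you win and pay $362k. Payoff $140k − $362k = −$222k.
The competing bid $362k lies between your value and your inflated bid, so overbidding wins an item priced above your value.
Loss from deviating = $0k − (−$222k) = $222k.

$222k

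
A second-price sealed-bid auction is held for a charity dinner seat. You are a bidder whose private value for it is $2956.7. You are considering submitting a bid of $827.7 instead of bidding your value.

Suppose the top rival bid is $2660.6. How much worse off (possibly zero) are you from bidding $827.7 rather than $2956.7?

$296.1

Bidding your value $2956.7: you win (since $2956.7 > $2660.6) and pay $2660.6. Payoff $296.1.
Bidding $827.7: you lose. Payoff $0.
The competing bid $2660.6 lies between your shaded bid and your value, so underbidding forfeits an item you could have won at a profitable price.
Loss from deviating = $296.1 − ($0) = $296.1.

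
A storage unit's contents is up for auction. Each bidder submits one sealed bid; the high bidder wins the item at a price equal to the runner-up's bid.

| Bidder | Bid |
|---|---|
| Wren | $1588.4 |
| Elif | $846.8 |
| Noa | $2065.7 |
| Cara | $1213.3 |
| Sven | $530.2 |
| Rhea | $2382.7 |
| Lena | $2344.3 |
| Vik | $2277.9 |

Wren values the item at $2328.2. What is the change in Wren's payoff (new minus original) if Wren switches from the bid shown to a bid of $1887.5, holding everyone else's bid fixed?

$0

The highest bid among the other bidders is $2382.7; Wren's bid doesn't change that.
Original bid $1588.4: Wren is not highest (top rival bid is $2382.7); payoff $0.
Alternative bid $1887.5: Wren is not highest (top rival bid is $2382.7); payoff $0.
Change in payoff = $0 − ($0) = $0.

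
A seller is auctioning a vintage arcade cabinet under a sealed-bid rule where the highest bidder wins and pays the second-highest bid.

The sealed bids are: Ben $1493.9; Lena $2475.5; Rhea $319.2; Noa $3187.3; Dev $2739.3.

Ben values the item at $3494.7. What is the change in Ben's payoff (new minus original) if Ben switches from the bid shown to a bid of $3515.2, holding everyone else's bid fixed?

The highest bid among the other bidders is $3187.3; Ben's bid doesn't change that.
Original bid $1493.9: Ben is not highest (top rival bid is $3187.3); payoff $0.
Alternative bid $3515.2: Ben is highest, pays the top rival bid $3187.3; payoff $3494.7 − $3187.3 = $307.4.
Change in payoff = $307.4 − ($0) = $307.4.

$307.4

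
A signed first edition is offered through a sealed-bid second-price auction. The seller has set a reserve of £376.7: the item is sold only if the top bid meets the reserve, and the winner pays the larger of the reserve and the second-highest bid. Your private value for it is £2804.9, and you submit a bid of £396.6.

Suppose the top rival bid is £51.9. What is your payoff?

£2428.2

Your bid £396.6 is the highest and exceeds the reserve.
Price = max(second-highest bid, reserve) = max(£51.9, £376.7) = £376.7.
Payoff = £2804.9 − £376.7 = £2428.2.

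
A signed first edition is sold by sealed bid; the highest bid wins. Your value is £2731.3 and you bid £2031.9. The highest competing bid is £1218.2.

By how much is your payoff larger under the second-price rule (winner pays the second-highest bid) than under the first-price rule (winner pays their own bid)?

£813.7

You have the highest bid, so you win under either rule.
Second-price: pay £1218.2 → payoff £1513.1.
First-price: pay your own bid £2031.9 → payoff £699.4.
Difference = £1513.1 − (£699.4) = £813.7.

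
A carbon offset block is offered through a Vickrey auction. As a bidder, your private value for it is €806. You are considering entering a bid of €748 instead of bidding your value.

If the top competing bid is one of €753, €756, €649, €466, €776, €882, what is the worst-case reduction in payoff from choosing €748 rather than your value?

€753: truthful gives €53, deviation gives €0 → loss €53.
€756: truthful gives €50, deviation gives €0 → loss €50.
€649: same outcome either way → loss €0.
€466: same outcome either way → loss €0.
€776: truthful gives €30, deviation gives €0 → loss €30.
€882: same outcome either way → loss €0.
Maximum loss: €53.

€53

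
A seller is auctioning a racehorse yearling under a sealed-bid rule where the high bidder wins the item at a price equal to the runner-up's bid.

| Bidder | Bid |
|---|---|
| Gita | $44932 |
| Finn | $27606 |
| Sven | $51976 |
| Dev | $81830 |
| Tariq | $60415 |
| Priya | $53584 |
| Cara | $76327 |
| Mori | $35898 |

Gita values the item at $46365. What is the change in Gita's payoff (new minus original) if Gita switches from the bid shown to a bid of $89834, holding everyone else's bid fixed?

The highest bid among the other bidders is $81830; Gita's bid doesn't change that.
Original bid $44932: Gita is not highest (top rival bid is $81830); payoff $0.
Alternative bid $89834: Gita is highest, pays the top rival bid $81830; payoff $46365 − $81830 = −$35465.
Change in payoff = −$35465 − ($0) = −$35465.

−$35465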